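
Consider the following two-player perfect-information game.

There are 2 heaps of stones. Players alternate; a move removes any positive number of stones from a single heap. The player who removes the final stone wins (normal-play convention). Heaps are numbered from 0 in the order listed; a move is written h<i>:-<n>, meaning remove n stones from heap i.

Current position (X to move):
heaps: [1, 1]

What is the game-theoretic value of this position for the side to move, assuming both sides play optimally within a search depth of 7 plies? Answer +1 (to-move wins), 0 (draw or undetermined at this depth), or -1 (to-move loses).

p1 X@[(1,1)]: h0:-1[(0,1)]-1* h1:-1[(1,0)]-1
p2 O@[(0,1)]: h1:-1[(0,0)]+1*
p3 X@[(0,0)] terminal -1; root [(1,1)] d7

value((1,1), X) = -1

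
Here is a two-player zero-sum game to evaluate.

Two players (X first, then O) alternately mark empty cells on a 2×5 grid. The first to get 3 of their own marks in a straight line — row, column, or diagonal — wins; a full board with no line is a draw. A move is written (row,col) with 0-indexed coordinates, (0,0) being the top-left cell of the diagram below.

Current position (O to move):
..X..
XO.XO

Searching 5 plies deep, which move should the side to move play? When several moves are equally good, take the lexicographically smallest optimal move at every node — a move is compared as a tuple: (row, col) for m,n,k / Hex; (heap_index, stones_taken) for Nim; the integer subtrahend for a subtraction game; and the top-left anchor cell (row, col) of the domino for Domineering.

O's best at [..X../XO.XO]: (0,1)

ply 1, O at ..X../XO.XO | (0,0)=-1→O.X../XO.XO; (0,1)=+0→.OX../XO.XO*; (0,3)=+0→..XO./XO.XO; (0,4)=-1→..X.O/XO.XO; (1,2)=-1→..X../XOOXO
ply 2, X at .OX../XO.XO | (0,0)=+0→XOX../XO.XO*; (0,3)=+0→.OXX./XO.XO; (0,4)=+0→.OX.X/XO.XO; (1,2)=+0→.OX../XOXXO
ply 3, O at XOX../XO.XO | (0,3)=+0→XOXO./XO.XO*; (0,4)=+0→XOX.O/XO.XO; (1,2)=+0→XOX../XOOXO
ply 4, X at XOXO./XO.XO | (0,4)=+0→XOXOX/XO.XO*; (1,2)=+0→XOXO./XOXXO
ply 5, O at XOXOX/XO.XO | (1,2)=+0→XOXOX/XOOXO*
ply 6: XOXOX/XOOXO is terminal +0 (X); from ..X../XO.XO depth 5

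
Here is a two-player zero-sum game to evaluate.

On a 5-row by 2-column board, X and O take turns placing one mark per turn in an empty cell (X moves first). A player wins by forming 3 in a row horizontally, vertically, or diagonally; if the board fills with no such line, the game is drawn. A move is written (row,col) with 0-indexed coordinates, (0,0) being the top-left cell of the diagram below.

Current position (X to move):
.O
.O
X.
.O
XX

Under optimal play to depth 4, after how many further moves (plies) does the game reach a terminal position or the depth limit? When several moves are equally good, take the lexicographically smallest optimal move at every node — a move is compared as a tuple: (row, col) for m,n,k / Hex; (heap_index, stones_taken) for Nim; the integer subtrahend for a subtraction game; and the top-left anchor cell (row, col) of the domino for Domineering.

p1 X@[.O/.O/X./.O/XX]: (0,0)[XO/.O/X./.O/XX]-1 (1,0)[.O/XO/X./.O/XX]-1 (2,1)[.O/.O/XX/.O/XX]+0 (3,0)[.O/.O/X./XO/XX]+1*
p2 O@[.O/.O/X./XO/XX] terminal -1; root [.O/.O/X./.O/XX] d4

PV length from [.O/.O/X./.O/XX]: 1 ply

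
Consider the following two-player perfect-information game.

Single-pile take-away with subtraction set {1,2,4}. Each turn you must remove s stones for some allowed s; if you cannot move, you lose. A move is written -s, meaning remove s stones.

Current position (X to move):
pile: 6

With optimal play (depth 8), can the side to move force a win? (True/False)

[6] X move#1: -1:-1/5*, -2:-1/4, -4:-1/2
[5] O move#2: -1:-1/4, -2:+1/3*, -4:-1/1
[3] X move#3: -1:-1/2*, -2:-1/1
[2] O move#4: -1:-1/1, -2:+1/0*
[0] end (terminal -1, X#5); searched 6 to 8

X winning at [6]: False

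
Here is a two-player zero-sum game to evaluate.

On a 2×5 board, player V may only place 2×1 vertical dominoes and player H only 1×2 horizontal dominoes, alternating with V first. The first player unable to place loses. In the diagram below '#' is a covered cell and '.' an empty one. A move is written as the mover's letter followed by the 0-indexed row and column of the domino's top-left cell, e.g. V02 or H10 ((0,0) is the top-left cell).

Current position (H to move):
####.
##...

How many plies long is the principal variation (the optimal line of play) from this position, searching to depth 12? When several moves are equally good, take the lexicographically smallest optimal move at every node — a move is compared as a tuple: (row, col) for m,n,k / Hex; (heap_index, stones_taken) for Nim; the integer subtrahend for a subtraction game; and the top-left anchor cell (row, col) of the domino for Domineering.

[####./##...] H move#1: H12:-1/####./####., H13:+1/####./##.##*
[####./##.##] end (terminal -1, V#2); searched ####./##... to 12

PV length from [####./##...]: 1 ply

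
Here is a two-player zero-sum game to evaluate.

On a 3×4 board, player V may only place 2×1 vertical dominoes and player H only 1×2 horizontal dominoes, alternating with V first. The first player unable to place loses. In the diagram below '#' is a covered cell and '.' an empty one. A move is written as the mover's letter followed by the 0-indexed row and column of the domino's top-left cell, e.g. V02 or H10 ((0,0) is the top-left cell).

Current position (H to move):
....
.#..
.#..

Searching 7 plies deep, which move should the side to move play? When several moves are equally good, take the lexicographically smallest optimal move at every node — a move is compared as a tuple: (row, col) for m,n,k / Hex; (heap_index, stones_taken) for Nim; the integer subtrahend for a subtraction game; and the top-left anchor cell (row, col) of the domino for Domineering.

H's best at [..../.#../.#..]: H12

[..../.#../.#..] H move#1: H00:-1/##../.#../.#.., H01:-1/.##./.#../.#.., H02:-1/..##/.#../.#.., H12:+1/..../.###/.#..*, H22:-1/..../.#../.###
[..../.###/.#..] V move#2: V00:-1/#.../####/.#..*, V10:-1/..../####/##..
[#.../####/.#..] H move#3: H01:+1/###./####/.#..*, H02:+1/#.##/####/.#.., H22:+1/#.../####/.###
[###./####/.#..] end (terminal -1, V#4); searched ..../.#../.#.. to 7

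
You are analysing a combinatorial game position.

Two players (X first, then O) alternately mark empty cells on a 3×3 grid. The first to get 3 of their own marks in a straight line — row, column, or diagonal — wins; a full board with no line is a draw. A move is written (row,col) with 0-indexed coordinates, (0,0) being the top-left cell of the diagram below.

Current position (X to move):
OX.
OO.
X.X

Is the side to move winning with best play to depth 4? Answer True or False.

X winning at [OX./OO./X.X]: True

p1 X@[OX./OO./X.X]: (0,2)[OXX/OO./X.X]-1 (1,2)[OX./OOX/X.X]+1* (2,1)[OX./OO./XXX]+1
p2 O@[OX./OOX/X.X]: (0,2)[OXO/OOX/X.X]-1* (2,1)[OX./OOX/XOX]-1
p3 X@[OXO/OOX/X.X]: (2,1)[OXO/OOX/XXX]+1*
p4 O@[OXO/OOX/XXX] terminal -1; root [OX./OO./X.X] d4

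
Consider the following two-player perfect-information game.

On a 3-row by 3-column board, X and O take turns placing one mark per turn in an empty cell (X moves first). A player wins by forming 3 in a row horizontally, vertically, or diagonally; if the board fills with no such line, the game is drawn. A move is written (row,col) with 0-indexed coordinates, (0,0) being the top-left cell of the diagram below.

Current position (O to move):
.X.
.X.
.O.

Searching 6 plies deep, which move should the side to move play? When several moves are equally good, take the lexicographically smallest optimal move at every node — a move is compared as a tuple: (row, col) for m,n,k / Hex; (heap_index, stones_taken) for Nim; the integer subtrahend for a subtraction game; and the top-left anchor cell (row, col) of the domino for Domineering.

p1 O@[.X./.X./.O.]: (0,0)[OX./.X./.O.]+0* (0,2)[.XO/.X./.O.]+0 (1,0)[.X./OX./.O.]-1 (1,2)[.X./.XO/.O.]-1 (2,0)[.X./.X./OO.]+0 (2,2)[.X./.X./.OO]+0
p2 X@[OX./.X./.O.]: (0,2)[OXX/.X./.O.]-1 (1,0)[OX./XX./.O.]+0* (1,2)[OX./.XX/.O.]+0 (2,0)[OX./.X./XO.]+0 (2,2)[OX./.X./.OX]+0
p3 O@[OX./XX./.O.]: (0,2)[OXO/XX./.O.]-1 (1,2)[OX./XXO/.O.]+0* (2,0)[OX./XX./OO.]-1 (2,2)[OX./XX./.OO]-1
p4 X@[OX./XXO/.O.]: (0,2)[OXX/XXO/.O.]+0* (2,0)[OX./XXO/XO.]+0 (2,2)[OX./XXO/.OX]+0
p5 O@[OXX/XXO/.O.]: (2,0)[OXX/XXO/OO.]+0* (2,2)[OXX/XXO/.OO]-1
p6 X@[OXX/XXO/OO.]: (2,2)[OXX/XXO/OOX]+0*
p7 O@[OXX/XXO/OOX] terminal +0; root [.X./.X./.O.] d6

O's best at [.X./.X./.O.]: (0,0)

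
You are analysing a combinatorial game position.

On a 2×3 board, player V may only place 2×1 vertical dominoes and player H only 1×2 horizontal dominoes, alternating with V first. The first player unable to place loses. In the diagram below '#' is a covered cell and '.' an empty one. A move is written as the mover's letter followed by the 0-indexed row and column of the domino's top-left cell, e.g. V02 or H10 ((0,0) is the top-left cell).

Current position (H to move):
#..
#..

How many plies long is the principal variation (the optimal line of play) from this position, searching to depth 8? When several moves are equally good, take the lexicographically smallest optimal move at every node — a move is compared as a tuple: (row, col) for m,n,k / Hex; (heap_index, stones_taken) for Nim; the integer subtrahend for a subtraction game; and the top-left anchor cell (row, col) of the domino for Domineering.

PV length from [#../#..]: 1 ply

p1 H@[#../#..]: H01[###/#..]+1* H11[#../###]+1
p2 V@[###/#..] terminal -1; root [#../#..] d8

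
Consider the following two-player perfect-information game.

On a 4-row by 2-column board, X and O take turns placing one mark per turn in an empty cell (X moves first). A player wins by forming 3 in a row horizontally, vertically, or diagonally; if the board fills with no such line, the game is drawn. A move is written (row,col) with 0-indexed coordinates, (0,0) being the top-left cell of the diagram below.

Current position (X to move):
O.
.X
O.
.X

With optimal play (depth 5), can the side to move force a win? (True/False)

[O./.X/O./.X] X move#1: (0,1):-1/OX/.X/O./.X, (1,0):+0/O./XX/O./.X, (2,1):+1/O./.X/OX/.X*, (3,0):-1/O./.X/O./XX
[O./.X/OX/.X] end (terminal -1, O#2); searched O./.X/O./.X to 5

X winning at [O./.X/O./.X]: True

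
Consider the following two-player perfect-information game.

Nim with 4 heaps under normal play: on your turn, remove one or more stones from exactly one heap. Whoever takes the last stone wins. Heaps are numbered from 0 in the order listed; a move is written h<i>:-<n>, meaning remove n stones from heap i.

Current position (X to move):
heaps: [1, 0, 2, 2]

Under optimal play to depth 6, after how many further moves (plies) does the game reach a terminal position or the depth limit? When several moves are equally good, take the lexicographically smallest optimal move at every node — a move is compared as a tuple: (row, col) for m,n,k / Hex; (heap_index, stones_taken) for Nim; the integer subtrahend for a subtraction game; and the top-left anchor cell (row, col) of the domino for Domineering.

ply 1, X at (1,0,2,2) | h0:-1=+1→(0,0,2,2)*; h2:-1=-1→(1,0,1,2); h2:-2=-1→(1,0,0,2); h3:-1=-1→(1,0,2,1); h3:-2=-1→(1,0,2,0)
ply 2, O at (0,0,2,2) | h2:-1=-1→(0,0,1,2)*; h2:-2=-1→(0,0,0,2); h3:-1=-1→(0,0,2,1); h3:-2=-1→(0,0,2,0)
ply 3, X at (0,0,1,2) | h2:-1=-1→(0,0,0,2); h3:-1=+1→(0,0,1,1)*; h3:-2=-1→(0,0,1,0)
ply 4, O at (0,0,1,1) | h2:-1=-1→(0,0,0,1)*; h3:-1=-1→(0,0,1,0)
ply 5, X at (0,0,0,1) | h3:-1=+1→(0,0,0,0)*
ply 6: (0,0,0,0) is terminal -1 (O); from (1,0,2,2) depth 6

PV length from [(1,0,2,2)]: 5 plies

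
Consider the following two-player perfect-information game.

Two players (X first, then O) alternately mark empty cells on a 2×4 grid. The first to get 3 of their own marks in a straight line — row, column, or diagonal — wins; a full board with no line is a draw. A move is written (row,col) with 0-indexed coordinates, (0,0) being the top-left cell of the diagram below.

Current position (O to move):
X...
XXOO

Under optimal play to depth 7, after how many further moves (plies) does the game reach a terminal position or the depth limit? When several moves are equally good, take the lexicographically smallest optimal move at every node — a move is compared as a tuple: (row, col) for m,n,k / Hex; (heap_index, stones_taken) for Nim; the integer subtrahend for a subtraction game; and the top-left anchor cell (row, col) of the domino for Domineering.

PV length from [X.../XXOO]: 3 plies

p1 O@[X.../XXOO]: (0,1)[XO../XXOO]+0* (0,2)[X.O./XXOO]+0 (0,3)[X..O/XXOO]+0
p2 X@[XO../XXOO]: (0,2)[XOX./XXOO]+0* (0,3)[XO.X/XXOO]+0
p3 O@[XOX./XXOO]: (0,3)[XOXO/XXOO]+0*
p4 X@[XOXO/XXOO] terminal +0; root [X.../XXOO] d7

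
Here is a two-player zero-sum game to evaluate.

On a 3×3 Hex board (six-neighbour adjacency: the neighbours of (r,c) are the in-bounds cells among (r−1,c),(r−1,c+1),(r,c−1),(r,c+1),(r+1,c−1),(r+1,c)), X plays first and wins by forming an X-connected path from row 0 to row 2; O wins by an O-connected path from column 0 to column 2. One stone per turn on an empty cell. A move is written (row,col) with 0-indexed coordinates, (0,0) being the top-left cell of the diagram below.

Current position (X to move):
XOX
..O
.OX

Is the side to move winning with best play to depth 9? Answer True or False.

[XOX/..O/.OX] X move#1: (1,0):-1/XOX/X.O/.OX, (1,1):-1/XOX/.XO/.OX, (2,0):+1/XOX/..O/XOX*
[XOX/..O/XOX] O move#2: (1,0):-1/XOX/O.O/XOX*, (1,1):-1/XOX/.OO/XOX
[XOX/O.O/XOX] X move#3: (1,1):+1/XOX/OXO/XOX*
[XOX/OXO/XOX] end (terminal -1, O#4); searched XOX/..O/.OX to 9

X winning at [XOX/..O/.OX]: True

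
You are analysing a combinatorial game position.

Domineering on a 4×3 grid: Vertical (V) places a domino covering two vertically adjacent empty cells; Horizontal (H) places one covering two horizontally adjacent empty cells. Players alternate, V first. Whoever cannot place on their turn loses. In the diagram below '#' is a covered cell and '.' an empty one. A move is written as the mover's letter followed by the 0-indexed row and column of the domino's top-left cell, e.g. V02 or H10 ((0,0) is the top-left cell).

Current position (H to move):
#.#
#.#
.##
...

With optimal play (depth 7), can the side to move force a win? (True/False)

H winning at [#.#/#.#/.##/...]: False

[#.#/#.#/.##/...] H move#1: H30:-1/#.#/#.#/.##/##.*, H31:-1/#.#/#.#/.##/.##
[#.#/#.#/.##/##.] V move#2: V01:+1/###/###/.##/##.*
[###/###/.##/##.] end (terminal -1, H#3); searched #.#/#.#/.##/... to 7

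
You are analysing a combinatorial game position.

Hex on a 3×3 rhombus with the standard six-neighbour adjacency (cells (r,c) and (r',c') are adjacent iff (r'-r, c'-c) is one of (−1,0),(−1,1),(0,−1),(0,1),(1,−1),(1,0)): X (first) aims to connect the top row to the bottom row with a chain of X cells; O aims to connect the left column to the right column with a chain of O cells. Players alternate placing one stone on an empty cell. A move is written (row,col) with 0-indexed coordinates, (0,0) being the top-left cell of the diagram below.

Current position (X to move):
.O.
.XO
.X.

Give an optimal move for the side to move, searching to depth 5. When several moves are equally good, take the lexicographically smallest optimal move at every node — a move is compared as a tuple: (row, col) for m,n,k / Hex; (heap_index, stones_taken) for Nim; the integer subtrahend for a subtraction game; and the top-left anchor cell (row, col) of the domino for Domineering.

X's best at [.O./.XO/.X.]: (0,0)

p1 X@[.O./.XO/.X.]: (0,0)[XO./.XO/.X.]+1* (0,2)[.OX/.XO/.X.]+1 (1,0)[.O./XXO/.X.]+1 (2,0)[.O./.XO/XX.]-1 (2,2)[.O./.XO/.XX]-1
p2 O@[XO./.XO/.X.]: (0,2)[XOO/.XO/.X.]-1* (1,0)[XO./OXO/.X.]-1 (2,0)[XO./.XO/OX.]-1 (2,2)[XO./.XO/.XO]-1
p3 X@[XOO/.XO/.X.]: (1,0)[XOO/XXO/.X.]+1* (2,0)[XOO/.XO/XX.]-1 (2,2)[XOO/.XO/.XX]-1
p4 O@[XOO/XXO/.X.] terminal -1; root [.O./.XO/.X.] d5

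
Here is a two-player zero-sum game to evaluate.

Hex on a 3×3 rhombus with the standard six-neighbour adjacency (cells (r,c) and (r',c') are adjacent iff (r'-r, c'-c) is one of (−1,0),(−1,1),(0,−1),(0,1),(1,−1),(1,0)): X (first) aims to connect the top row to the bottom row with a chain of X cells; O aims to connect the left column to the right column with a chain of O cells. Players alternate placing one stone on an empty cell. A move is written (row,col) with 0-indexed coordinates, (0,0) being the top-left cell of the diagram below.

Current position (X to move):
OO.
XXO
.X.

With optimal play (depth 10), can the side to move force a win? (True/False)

[OO./XXO/.X.] X move#1: (0,2):+1/OOX/XXO/.X.*, (2,0):-1/OO./XXO/XX., (2,2):-1/OO./XXO/.XX
[OOX/XXO/.X.] end (terminal -1, O#2); searched OO./XXO/.X. to 10

X winning at [OO./XXO/.X.]: True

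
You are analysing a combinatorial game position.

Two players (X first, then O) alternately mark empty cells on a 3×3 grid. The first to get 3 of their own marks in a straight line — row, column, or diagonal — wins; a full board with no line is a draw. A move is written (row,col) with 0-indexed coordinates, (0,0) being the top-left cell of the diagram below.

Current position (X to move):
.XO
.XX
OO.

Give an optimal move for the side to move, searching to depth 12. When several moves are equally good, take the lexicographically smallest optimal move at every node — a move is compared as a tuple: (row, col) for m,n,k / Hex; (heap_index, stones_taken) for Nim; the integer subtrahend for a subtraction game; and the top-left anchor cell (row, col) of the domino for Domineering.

[.XO/.XX/OO.] X move#1: (0,0):-1/XXO/.XX/OO., (1,0):+1/.XO/XXX/OO.*, (2,2):+1/.XO/.XX/OOX
[.XO/XXX/OO.] end (terminal -1, O#2); searched .XO/.XX/OO. to 12

X's best at [.XO/.XX/OO.]: (1,0)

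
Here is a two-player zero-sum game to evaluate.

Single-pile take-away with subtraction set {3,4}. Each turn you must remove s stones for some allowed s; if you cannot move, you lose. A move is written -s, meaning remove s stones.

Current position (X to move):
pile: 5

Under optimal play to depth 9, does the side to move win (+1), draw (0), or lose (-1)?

value(5, X) = +1

p1 X@[5]: -3[2]+1* -4[1]+1
p2 O@[2] terminal -1; root [5] d9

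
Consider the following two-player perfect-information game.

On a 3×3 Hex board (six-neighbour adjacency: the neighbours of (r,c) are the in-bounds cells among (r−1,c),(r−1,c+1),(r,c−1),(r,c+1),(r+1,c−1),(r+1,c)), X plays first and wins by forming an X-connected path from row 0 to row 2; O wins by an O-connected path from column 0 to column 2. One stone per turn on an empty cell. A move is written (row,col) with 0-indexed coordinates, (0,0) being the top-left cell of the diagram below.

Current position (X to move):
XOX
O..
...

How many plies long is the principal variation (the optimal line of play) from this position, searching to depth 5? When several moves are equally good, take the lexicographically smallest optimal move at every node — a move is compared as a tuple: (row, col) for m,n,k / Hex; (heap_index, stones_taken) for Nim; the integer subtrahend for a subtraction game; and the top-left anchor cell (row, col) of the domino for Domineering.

p1 X@[XOX/O../...]: (1,1)[XOX/OX./...]+1* (1,2)[XOX/O.X/...]+1 (2,0)[XOX/O../X..]+1 (2,1)[XOX/O../.X.]+1 (2,2)[XOX/O../..X]+1
p2 O@[XOX/OX./...]: (1,2)[XOX/OXO/...]-1* (2,0)[XOX/OX./O..]-1 (2,1)[XOX/OX./.O.]-1 (2,2)[XOX/OX./..O]-1
p3 X@[XOX/OXO/...]: (2,0)[XOX/OXO/X..]+1* (2,1)[XOX/OXO/.X.]+1 (2,2)[XOX/OXO/..X]+1
p4 O@[XOX/OXO/X..] terminal -1; root [XOX/O../...] d5

PV length from [XOX/O../...]: 3 plies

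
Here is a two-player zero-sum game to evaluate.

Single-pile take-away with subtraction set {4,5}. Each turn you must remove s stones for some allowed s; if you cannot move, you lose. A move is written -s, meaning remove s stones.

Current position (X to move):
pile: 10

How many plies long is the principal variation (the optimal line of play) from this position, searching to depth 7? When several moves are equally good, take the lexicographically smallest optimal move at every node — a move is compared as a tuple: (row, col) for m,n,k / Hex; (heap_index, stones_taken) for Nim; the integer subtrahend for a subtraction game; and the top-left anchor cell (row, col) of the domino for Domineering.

[10] X move#1: -4:-1/6*, -5:-1/5
[6] O move#2: -4:+1/2*, -5:+1/1
[2] end (terminal -1, X#3); searched 10 to 7

PV length from [10]: 2 plies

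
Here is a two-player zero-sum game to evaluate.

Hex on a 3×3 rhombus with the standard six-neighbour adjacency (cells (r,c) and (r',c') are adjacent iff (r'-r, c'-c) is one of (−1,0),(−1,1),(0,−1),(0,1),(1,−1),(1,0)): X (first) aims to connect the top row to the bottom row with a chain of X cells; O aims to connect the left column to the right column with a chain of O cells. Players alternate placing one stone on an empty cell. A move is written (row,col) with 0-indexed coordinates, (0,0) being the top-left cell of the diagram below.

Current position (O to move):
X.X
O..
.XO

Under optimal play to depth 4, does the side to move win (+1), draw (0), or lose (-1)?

value(X.X/O../.XO, O) = -1

[X.X/O../.XO] O move#1: (0,1):-1/XOX/O../.XO*, (1,1):-1/X.X/OO./.XO, (1,2):-1/X.X/O.O/.XO, (2,0):-1/X.X/O../OXO
[XOX/O../.XO] X move#2: (1,1):+1/XOX/OX./.XO*, (1,2):+1/XOX/O.X/.XO, (2,0):+1/XOX/O../XXO
[XOX/OX./.XO] end (terminal -1, O#3); searched X.X/O../.XO to 4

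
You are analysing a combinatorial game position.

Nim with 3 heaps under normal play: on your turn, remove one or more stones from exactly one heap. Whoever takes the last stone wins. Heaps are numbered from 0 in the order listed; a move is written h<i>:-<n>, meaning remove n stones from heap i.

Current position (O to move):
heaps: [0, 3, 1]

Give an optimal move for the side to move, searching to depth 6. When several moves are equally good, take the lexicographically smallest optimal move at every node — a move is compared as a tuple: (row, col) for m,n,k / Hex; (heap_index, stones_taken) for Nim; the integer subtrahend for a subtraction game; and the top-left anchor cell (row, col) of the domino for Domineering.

O's best at [(0,3,1)]: h1:-2

ply 1, O at (0,3,1) | h1:-1=-1→(0,2,1); h1:-2=+1→(0,1,1)*; h1:-3=-1→(0,0,1); h2:-1=-1→(0,3,0)
ply 2, X at (0,1,1) | h1:-1=-1→(0,0,1)*; h2:-1=-1→(0,1,0)
ply 3, O at (0,0,1) | h2:-1=+1→(0,0,0)*
ply 4: (0,0,0) is terminal -1 (X); from (0,3,1) depth 6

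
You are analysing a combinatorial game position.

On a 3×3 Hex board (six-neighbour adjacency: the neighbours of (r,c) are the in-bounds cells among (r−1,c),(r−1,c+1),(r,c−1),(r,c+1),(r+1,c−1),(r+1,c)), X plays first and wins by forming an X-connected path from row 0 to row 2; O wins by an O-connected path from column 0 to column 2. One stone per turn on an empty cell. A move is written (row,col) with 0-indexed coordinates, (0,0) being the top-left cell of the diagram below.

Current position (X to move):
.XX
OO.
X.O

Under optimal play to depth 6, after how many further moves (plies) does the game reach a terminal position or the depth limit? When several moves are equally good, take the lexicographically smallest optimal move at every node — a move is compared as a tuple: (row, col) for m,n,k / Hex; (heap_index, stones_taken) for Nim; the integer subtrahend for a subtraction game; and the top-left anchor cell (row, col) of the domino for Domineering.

PV length from [.XX/OO./X.O]: 2 plies

ply 1, X at .XX/OO./X.O | (0,0)=-1→XXX/OO./X.O*; (1,2)=-1→.XX/OOX/X.O; (2,1)=-1→.XX/OO./XXO
ply 2, O at XXX/OO./X.O | (1,2)=+1→XXX/OOO/X.O*; (2,1)=+1→XXX/OO./XOO
ply 3: XXX/OOO/X.O is terminal -1 (X); from .XX/OO./X.O depth 6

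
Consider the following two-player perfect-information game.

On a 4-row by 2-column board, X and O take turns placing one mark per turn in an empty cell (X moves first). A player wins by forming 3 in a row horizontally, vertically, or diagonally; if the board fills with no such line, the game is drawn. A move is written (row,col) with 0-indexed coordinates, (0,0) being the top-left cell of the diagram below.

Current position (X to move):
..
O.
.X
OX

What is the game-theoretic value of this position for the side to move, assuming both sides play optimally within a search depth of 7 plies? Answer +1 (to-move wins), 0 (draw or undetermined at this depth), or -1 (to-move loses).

[../O./.X/OX] X move#1: (0,0):-1/X./O./.X/OX, (0,1):-1/.X/O./.X/OX, (1,1):+1/../OX/.X/OX*, (2,0):+0/../O./XX/OX
[../OX/.X/OX] end (terminal -1, O#2); searched ../O./.X/OX to 7

value(../O./.X/OX, X) = +1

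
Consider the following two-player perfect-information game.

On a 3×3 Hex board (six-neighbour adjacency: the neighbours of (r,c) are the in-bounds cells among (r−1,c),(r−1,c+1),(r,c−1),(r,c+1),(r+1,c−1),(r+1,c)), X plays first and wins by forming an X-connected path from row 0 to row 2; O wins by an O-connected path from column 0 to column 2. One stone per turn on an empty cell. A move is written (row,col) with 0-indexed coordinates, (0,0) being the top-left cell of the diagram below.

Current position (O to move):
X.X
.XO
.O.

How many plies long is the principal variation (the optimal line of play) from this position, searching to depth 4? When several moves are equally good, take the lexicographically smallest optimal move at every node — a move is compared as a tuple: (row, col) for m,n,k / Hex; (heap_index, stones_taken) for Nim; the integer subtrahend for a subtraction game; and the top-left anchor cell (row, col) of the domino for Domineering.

PV length from [X.X/.XO/.O.]: 1 ply

ply 1, O at X.X/.XO/.O. | (0,1)=-1→XOX/.XO/.O.; (1,0)=-1→X.X/OXO/.O.; (2,0)=+1→X.X/.XO/OO.*; (2,2)=-1→X.X/.XO/.OO
ply 2: X.X/.XO/OO. is terminal -1 (X); from X.X/.XO/.O. depth 4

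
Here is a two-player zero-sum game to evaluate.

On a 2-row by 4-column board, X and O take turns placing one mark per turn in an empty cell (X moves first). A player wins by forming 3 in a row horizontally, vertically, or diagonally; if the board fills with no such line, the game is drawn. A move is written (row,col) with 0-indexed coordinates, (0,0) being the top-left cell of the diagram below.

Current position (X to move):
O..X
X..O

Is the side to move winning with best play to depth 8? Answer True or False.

[O..X/X..O] X move#1: (0,1):+0/OX.X/X..O*, (0,2):+0/O.XX/X..O, (1,1):+0/O..X/XX.O, (1,2):+0/O..X/X.XO
[OX.X/X..O] O move#2: (0,2):+0/OXOX/X..O*, (1,1):-1/OX.X/XO.O, (1,2):-1/OX.X/X.OO
[OXOX/X..O] X move#3: (1,1):+0/OXOX/XX.O*, (1,2):+0/OXOX/X.XO
[OXOX/XX.O] O move#4: (1,2):+0/OXOX/XXOO*
[OXOX/XXOO] end (terminal +0, X#5); searched O..X/X..O to 8

X winning at [O..X/X..O]: False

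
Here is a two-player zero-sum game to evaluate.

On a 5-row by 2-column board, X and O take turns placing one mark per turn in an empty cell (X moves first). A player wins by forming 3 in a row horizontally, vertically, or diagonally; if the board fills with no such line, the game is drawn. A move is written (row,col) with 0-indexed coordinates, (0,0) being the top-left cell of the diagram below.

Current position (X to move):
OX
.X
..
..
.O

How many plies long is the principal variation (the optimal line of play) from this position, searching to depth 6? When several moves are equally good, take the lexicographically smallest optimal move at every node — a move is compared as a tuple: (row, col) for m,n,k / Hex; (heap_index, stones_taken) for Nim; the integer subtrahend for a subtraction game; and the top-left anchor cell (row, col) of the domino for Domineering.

PV length from [OX/.X/../../.O]: 1 ply

ply 1, X at OX/.X/../../.O | (1,0)=+0→OX/XX/../../.O; (2,0)=+0→OX/.X/X./../.O; (2,1)=+1→OX/.X/.X/../.O*; (3,0)=+0→OX/.X/../X./.O; (3,1)=+0→OX/.X/../.X/.O; (4,0)=+0→OX/.X/../../XO
ply 2: OX/.X/.X/../.O is terminal -1 (O); from OX/.X/../../.O depth 6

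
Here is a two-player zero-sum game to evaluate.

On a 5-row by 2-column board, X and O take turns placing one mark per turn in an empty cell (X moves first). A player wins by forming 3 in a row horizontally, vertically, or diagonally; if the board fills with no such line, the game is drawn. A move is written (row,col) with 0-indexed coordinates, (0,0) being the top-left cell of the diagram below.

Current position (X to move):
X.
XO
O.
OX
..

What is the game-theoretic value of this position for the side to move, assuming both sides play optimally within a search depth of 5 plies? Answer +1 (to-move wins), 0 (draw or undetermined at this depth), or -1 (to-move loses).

value(X./XO/O./OX/.., X) = 0

[X./XO/O./OX/..] X move#1: (0,1):-1/XX/XO/O./OX/.., (2,1):-1/X./XO/OX/OX/.., (4,0):+0/X./XO/O./OX/X.*, (4,1):-1/X./XO/O./OX/.X
[X./XO/O./OX/X.] O move#2: (0,1):+0/XO/XO/O./OX/X.*, (2,1):+0/X./XO/OO/OX/X., (4,1):+0/X./XO/O./OX/XO
[XO/XO/O./OX/X.] X move#3: (2,1):+0/XO/XO/OX/OX/X.*, (4,1):-1/XO/XO/O./OX/XX
[XO/XO/OX/OX/X.] O move#4: (4,1):+0/XO/XO/OX/OX/XO*
[XO/XO/OX/OX/XO] end (terminal +0, X#5); searched X./XO/O./OX/.. to 5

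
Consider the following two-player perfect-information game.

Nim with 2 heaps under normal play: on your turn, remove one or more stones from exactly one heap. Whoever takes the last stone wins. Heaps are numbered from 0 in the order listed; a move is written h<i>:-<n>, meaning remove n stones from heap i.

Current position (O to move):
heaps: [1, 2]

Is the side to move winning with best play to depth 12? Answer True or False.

[(1,2)] O move#1: h0:-1:-1/(0,2), h1:-1:+1/(1,1)*, h1:-2:-1/(1,0)
[(1,1)] X move#2: h0:-1:-1/(0,1)*, h1:-1:-1/(1,0)
[(0,1)] O move#3: h1:-1:+1/(0,0)*
[(0,0)] end (terminal -1, X#4); searched (1,2) to 12

O winning at [(1,2)]: True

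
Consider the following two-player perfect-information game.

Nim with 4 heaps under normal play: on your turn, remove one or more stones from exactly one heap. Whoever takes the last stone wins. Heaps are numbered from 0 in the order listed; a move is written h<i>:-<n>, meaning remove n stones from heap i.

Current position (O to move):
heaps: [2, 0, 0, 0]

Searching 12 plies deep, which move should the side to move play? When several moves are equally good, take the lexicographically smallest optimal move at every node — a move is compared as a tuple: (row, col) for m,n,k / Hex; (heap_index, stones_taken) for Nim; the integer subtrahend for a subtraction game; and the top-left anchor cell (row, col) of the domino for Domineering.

O's best at [(2,0,0,0)]: h0:-2

[(2,0,0,0)] O move#1: h0:-1:-1/(1,0,0,0), h0:-2:+1/(0,0,0,0)*
[(0,0,0,0)] end (terminal -1, X#2); searched (2,0,0,0) to 12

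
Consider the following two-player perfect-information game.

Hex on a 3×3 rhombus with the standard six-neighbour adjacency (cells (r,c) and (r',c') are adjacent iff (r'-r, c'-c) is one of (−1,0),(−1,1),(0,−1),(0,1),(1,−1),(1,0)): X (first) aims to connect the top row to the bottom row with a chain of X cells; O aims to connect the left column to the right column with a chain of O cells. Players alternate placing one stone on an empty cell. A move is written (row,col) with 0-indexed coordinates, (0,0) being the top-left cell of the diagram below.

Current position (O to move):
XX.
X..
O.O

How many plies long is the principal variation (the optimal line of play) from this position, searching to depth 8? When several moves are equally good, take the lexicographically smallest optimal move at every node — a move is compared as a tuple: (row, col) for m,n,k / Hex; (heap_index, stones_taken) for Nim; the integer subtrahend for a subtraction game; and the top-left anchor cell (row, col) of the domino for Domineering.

PV length from [XX./X../O.O]: 3 plies

[XX./X../O.O] O move#1: (0,2):+1/XXO/X../O.O*, (1,1):+1/XX./XO./O.O, (1,2):+1/XX./X.O/O.O, (2,1):+1/XX./X../OOO
[XXO/X../O.O] X move#2: (1,1):-1/XXO/XX./O.O*, (1,2):-1/XXO/X.X/O.O, (2,1):-1/XXO/X../OXO
[XXO/XX./O.O] O move#3: (1,2):-1/XXO/XXO/O.O, (2,1):+1/XXO/XX./OOO*
[XXO/XX./OOO] end (terminal -1, X#4); searched XX./X../O.O to 8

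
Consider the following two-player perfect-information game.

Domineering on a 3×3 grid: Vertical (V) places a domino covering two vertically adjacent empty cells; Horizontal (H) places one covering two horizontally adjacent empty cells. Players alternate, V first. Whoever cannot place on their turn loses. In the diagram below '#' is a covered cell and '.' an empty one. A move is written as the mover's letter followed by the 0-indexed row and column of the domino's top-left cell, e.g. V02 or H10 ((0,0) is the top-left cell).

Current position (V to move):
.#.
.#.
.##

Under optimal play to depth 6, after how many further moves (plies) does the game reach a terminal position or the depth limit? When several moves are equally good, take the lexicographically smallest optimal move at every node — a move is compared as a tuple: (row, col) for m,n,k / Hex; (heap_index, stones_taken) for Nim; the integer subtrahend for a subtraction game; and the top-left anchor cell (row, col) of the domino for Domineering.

PV length from [.#./.#./.##]: 1 ply

ply 1, V at .#./.#./.## | V00=+1→##./##./.##*; V02=+1→.##/.##/.##; V10=+1→.#./##./###
ply 2: ##./##./.## is terminal -1 (H); from .#./.#./.## depth 6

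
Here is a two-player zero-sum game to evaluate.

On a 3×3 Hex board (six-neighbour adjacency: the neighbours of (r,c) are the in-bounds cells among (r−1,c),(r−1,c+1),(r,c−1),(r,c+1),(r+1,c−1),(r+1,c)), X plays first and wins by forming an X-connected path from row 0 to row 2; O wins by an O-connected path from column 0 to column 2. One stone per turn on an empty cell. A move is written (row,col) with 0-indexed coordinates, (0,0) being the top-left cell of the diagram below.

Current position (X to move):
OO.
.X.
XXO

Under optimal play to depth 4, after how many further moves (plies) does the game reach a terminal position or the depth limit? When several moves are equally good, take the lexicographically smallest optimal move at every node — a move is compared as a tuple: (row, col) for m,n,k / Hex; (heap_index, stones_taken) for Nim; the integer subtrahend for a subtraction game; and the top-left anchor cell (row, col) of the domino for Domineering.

ply 1, X at OO./.X./XXO | (0,2)=+1→OOX/.X./XXO*; (1,0)=-1→OO./XX./XXO; (1,2)=-1→OO./.XX/XXO
ply 2: OOX/.X./XXO is terminal -1 (O); from OO./.X./XXO depth 4

PV length from [OO./.X./XXO]: 1 ply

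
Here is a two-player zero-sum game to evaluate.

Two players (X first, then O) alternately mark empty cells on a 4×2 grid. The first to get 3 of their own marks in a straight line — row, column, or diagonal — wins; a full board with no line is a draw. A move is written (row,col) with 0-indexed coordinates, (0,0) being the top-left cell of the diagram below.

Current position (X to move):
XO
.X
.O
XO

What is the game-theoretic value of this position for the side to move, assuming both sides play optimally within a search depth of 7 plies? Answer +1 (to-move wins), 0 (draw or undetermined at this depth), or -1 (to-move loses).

ply 1, X at XO/.X/.O/XO | (1,0)=+0→XO/XX/.O/XO*; (2,0)=+0→XO/.X/XO/XO
ply 2, O at XO/XX/.O/XO | (2,0)=+0→XO/XX/OO/XO*
ply 3: XO/XX/OO/XO is terminal +0 (X); from XO/.X/.O/XO depth 7

value(XO/.X/.O/XO, X) = 0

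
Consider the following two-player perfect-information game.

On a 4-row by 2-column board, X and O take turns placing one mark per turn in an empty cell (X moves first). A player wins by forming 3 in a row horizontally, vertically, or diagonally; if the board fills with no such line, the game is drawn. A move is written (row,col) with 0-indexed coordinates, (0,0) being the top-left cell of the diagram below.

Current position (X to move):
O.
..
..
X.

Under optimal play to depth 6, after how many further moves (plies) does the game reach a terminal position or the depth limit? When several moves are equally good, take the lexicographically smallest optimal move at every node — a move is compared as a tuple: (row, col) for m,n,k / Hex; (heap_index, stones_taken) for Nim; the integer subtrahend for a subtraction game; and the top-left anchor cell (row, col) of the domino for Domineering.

PV length from [O./../../X.]: 6 plies

p1 X@[O./../../X.]: (0,1)[OX/../../X.]+0* (1,0)[O./X./../X.]+0 (1,1)[O./.X/../X.]+0 (2,0)[O./../X./X.]+0 (2,1)[O./../.X/X.]+0 (3,1)[O./../../XX]+0
p2 O@[OX/../../X.]: (1,0)[OX/O./../X.]+0* (1,1)[OX/.O/../X.]+0 (2,0)[OX/../O./X.]+0 (2,1)[OX/../.O/X.]+0 (3,1)[OX/../../XO]+0
p3 X@[OX/O./../X.]: (1,1)[OX/OX/../X.]-1 (2,0)[OX/O./X./X.]+0* (2,1)[OX/O./.X/X.]-1 (3,1)[OX/O./../XX]-1
p4 O@[OX/O./X./X.]: (1,1)[OX/OO/X./X.]+0* (2,1)[OX/O./XO/X.]+0 (3,1)[OX/O./X./XO]+0
p5 X@[OX/OO/X./X.]: (2,1)[OX/OO/XX/X.]+0* (3,1)[OX/OO/X./XX]+0
p6 O@[OX/OO/XX/X.]: (3,1)[OX/OO/XX/XO]+0*
p7 X@[OX/OO/XX/XO] terminal +0; root [O./../../X.] d6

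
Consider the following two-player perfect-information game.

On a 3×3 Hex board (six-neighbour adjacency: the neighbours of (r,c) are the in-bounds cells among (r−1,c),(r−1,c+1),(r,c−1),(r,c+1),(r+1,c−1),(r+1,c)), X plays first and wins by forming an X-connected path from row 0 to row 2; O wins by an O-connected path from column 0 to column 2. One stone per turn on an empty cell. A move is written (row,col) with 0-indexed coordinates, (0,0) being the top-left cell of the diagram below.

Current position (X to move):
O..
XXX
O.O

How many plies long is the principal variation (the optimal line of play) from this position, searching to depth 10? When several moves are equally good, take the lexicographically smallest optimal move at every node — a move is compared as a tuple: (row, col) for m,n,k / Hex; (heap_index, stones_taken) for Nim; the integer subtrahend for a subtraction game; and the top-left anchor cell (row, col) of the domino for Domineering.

PV length from [O../XXX/O.O]: 3 plies

[O../XXX/O.O] X move#1: (0,1):-1/OX./XXX/O.O, (0,2):-1/O.X/XXX/O.O, (2,1):+1/O../XXX/OXO*
[O../XXX/OXO] O move#2: (0,1):-1/OO./XXX/OXO*, (0,2):-1/O.O/XXX/OXO
[OO./XXX/OXO] X move#3: (0,2):+1/OOX/XXX/OXO*
[OOX/XXX/OXO] end (terminal -1, O#4); searched O../XXX/O.O to 10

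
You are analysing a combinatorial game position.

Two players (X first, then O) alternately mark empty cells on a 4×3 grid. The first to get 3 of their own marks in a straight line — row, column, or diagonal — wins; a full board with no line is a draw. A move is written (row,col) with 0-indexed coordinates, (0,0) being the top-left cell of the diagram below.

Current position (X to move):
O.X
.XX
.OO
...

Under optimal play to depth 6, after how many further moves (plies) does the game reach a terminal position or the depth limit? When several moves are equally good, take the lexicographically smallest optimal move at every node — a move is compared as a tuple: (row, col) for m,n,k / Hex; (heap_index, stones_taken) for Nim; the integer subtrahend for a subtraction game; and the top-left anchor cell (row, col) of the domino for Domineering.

p1 X@[O.X/.XX/.OO/...]: (0,1)[OXX/.XX/.OO/...]-1 (1,0)[O.X/XXX/.OO/...]+1* (2,0)[O.X/.XX/XOO/...]+1 (3,0)[O.X/.XX/.OO/X..]-1 (3,1)[O.X/.XX/.OO/.X.]-1 (3,2)[O.X/.XX/.OO/..X]-1
p2 O@[O.X/XXX/.OO/...] terminal -1; root [O.X/.XX/.OO/...] d6

PV length from [O.X/.XX/.OO/...]: 1 ply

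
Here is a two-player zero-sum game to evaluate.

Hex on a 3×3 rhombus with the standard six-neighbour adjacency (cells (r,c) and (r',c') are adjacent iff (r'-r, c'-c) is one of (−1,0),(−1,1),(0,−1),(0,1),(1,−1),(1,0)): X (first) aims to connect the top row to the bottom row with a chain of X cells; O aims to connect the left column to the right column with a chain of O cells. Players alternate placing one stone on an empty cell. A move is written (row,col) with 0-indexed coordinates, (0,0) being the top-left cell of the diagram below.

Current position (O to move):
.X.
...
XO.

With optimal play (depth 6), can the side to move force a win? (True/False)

[.X./.../XO.] O move#1: (0,0):-1/OX./.../XO.*, (0,2):-1/.XO/.../XO., (1,0):-1/.X./O../XO., (1,1):-1/.X./.O./XO., (1,2):-1/.X./..O/XO., (2,2):-1/.X./.../XOO
[OX./.../XO.] X move#2: (0,2):+1/OXX/.../XO.*, (1,0):+1/OX./X../XO., (1,1):+1/OX./.X./XO., (1,2):+1/OX./..X/XO., (2,2):+1/OX./.../XOX
[OXX/.../XO.] O move#3: (1,0):-1/OXX/O../XO.*, (1,1):-1/OXX/.O./XO., (1,2):-1/OXX/..O/XO., (2,2):-1/OXX/.../XOO
[OXX/O../XO.] X move#4: (1,1):+1/OXX/OX./XO.*, (1,2):+1/OXX/O.X/XO., (2,2):+1/OXX/O../XOX
[OXX/OX./XO.] end (terminal -1, O#5); searched .X./.../XO. to 6

O winning at [.X./.../XO.]: False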